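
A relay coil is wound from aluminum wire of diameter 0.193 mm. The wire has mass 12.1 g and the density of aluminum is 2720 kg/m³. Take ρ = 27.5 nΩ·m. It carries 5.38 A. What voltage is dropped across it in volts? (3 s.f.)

ρ = 27.5 nΩ·m = 2.75×10^-8 Ω·m
A = π(d/2)² = π(9.6500e-05 m)² = 2.9255e-08 m²
L = m/(density·A) = 0.0121/(2720×2.9255e-08) = 152.1 m
R = ρL/A = (2.75×10^-8)(152.1)/(2.9255e-08) = 142.9 Ω
V = IR = 5.38 × 142.9 = 769 V

769 V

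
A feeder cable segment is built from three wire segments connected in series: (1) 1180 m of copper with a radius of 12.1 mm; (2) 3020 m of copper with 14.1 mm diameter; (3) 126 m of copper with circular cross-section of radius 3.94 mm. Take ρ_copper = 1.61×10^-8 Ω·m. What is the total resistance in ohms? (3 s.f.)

0.394 Ω

Seg 1: A = πr² = π(1.2100e-02 m)² = 4.600e-04 m²
R_1 = (1.61×10^-8)(1180)/(4.600e-04) = 0.0413 Ω
Seg 2: A = π(d/2)² = π(7.0500e-03 m)² = 1.561e-04 m²
R_2 = (1.61×10^-8)(3020)/(1.561e-04) = 0.3114 Ω
Seg 3: A = πr² = π(3.9400e-03 m)² = 4.877e-05 m²
R_3 = (1.61×10^-8)(126)/(4.877e-05) = 0.0416 Ω
R_total = R_1 + R_2 + R_3 = 0.394 Ω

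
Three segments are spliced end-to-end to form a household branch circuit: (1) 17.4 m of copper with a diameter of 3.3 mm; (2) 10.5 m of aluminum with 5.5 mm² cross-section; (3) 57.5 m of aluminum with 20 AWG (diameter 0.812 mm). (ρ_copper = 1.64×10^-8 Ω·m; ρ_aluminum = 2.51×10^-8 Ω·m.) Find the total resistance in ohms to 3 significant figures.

Seg 1: A = π(d/2)² = π(1.6500e-03 m)² = 8.553e-06 m²
R_1 = (1.64×10^-8)(17.4)/(8.553e-06) = 0.03336 Ω
Seg 2: A = 5.5 mm² = 5.500e-06 m²
R_2 = (2.51×10^-8)(10.5)/(5.500e-06) = 0.04792 Ω
Seg 3: A = π(0.812/2 mm)² = π(4.0600e-04 m)² = 5.178e-07 m²
R_3 = (2.51×10^-8)(57.5)/(5.178e-07) = 2.787 Ω
R_total = R_1 + R_2 + R_3 = 2.87 Ω

2.87 Ω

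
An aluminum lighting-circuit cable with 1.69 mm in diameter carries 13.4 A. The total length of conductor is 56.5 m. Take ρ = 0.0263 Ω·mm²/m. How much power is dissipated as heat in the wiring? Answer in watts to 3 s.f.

ρ = 0.0263 Ω·mm²/m = 2.63×10^-8 Ω·m
A = π(d/2)² = π(8.4500e-04 m)² = 2.243e-06 m²
R = ρL/A = (2.63×10^-8)(56.5)/(2.243e-06) = 0.6624 Ω
P = I²R = (13.4)² × 0.6624 = 119 W

119 W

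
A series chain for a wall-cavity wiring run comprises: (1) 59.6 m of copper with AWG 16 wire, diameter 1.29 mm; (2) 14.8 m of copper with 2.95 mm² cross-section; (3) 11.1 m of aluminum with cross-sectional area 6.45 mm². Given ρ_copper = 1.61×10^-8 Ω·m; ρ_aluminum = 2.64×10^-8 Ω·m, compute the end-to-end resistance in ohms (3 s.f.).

0.860 Ω

Seg 1: A = π(1.29/2 mm)² = π(6.4500e-04 m)² = 1.307e-06 m²
R_1 = (1.61×10^-8)(59.6)/(1.307e-06) = 0.7342 Ω
Seg 2: A = 2.95 mm² = 2.950e-06 m²
R_2 = (1.61×10^-8)(14.8)/(2.950e-06) = 0.08077 Ω
Seg 3: A = 6.45 mm² = 6.450e-06 m²
R_3 = (2.64×10^-8)(11.1)/(6.450e-06) = 0.04543 Ω
R_total = R_1 + R_2 + R_3 = 0.860 Ω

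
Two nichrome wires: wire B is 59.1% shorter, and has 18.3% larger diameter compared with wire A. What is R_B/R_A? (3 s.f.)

R ∝ L/d², so R_B/R_A = (1 − 59.1/100) × (1 + 18.3/100)⁻²
= 0.409 × 0.7146 = 0.292

0.292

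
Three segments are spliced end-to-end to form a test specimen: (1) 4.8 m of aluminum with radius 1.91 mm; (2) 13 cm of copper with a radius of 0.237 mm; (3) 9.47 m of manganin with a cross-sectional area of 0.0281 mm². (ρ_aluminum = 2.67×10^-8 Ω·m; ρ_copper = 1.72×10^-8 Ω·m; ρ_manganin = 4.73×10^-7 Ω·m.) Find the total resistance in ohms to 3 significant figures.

Seg 1: A = πr² = π(1.9100e-03 m)² = 1.146e-05 m²
R_1 = (2.67×10^-8)(4.8)/(1.146e-05) = 0.01118 Ω
Seg 2: A = πr² = π(2.3700e-04 m)² = 1.765e-07 m²
R_2 = (1.72×10^-8)(0.13)/(1.765e-07) = 0.01267 Ω
Seg 3: A = 0.0281 mm² = 2.810e-08 m²
R_3 = (4.73×10^-7)(9.47)/(2.810e-08) = 159.4 Ω
R_total = R_1 + R_2 + R_3 = 159 Ω

159 Ω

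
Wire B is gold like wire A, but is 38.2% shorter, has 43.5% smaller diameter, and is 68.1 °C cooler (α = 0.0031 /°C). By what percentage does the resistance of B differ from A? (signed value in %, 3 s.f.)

52.7%

R ∝ ρL/d² with ρ ∝ (1+αΔT), so R_B/R_A = (1 − 38.2/100) × (1 − 43.5/100)⁻² × (1 − 0.0031×68.1)
= 0.618 × 3.133 × 0.7889 = 1.527
(R_B − R_A)/R_A = 1.527 − 1 = 52.7%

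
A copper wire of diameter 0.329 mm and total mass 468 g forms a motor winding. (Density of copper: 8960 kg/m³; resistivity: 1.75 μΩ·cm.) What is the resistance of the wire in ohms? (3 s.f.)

126 Ω

ρ = 1.75 μΩ·cm = 1.75×10^-8 Ω·m
A = π(d/2)² = π(1.6450e-04 m)² = 8.5012e-08 m²
L = m/(density·A) = 0.468/(8960×8.5012e-08) = 614.4 m
R = ρL/A = (1.75×10^-8)(614.4)/(8.5012e-08) = 126 Ω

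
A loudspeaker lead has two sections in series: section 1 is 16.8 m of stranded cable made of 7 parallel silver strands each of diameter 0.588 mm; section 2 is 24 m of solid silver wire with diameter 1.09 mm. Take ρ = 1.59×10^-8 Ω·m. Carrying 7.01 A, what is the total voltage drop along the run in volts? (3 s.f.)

3.85 V

Section 1: A_strand = π(2.9400e-04)² = 2.715e-07 m²; R₁ = ρL/(N·A_s) = (1.59×10^-8)(16.8)/(7×2.715e-07) = 0.1405 Ω
Section 2: A = π(d/2)² = π(5.4500e-04 m)² = 9.331e-07 m²
R₂ = (1.59×10^-8)(24)/(9.331e-07) = 0.4089 Ω
R = R₁ + R₂ = 0.5495 Ω
V = IR = 7.01 × 0.5495 = 3.85 V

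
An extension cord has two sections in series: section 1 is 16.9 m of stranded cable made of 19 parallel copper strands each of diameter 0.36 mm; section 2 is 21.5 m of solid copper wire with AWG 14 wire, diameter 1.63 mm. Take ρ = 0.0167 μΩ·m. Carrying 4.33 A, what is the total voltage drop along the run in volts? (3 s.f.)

ρ = 0.0167 μΩ·m = 1.67×10^-8 Ω·m
Section 1: A_strand = π(1.8000e-04)² = 1.018e-07 m²; R₁ = ρL/(N·A_s) = (1.67×10^-8)(16.9)/(19×1.018e-07) = 0.1459 Ω
Section 2: A = π(1.63/2 mm)² = π(8.1500e-04 m)² = 2.087e-06 m²
R₂ = (1.67×10^-8)(21.5)/(2.087e-06) = 0.1721 Ω
R = R₁ + R₂ = 0.318 Ω
V = IR = 4.33 × 0.318 = 1.38 V

1.38 V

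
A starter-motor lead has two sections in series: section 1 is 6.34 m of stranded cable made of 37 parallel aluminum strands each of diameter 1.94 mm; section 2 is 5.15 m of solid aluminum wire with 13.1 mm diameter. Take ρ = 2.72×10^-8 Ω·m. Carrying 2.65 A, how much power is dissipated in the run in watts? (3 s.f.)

Section 1: A_strand = π(9.7000e-04)² = 2.956e-06 m²; R₁ = ρL/(N·A_s) = (2.72×10^-8)(6.34)/(37×2.956e-06) = 0.001577 Ω
Section 2: A = π(d/2)² = π(6.5500e-03 m)² = 1.348e-04 m²
R₂ = (2.72×10^-8)(5.15)/(1.348e-04) = 0.001039 Ω
R = R₁ + R₂ = 0.002616 Ω
P = I²R = (2.65)² × 0.002616 = 0.0184 W

0.0184 W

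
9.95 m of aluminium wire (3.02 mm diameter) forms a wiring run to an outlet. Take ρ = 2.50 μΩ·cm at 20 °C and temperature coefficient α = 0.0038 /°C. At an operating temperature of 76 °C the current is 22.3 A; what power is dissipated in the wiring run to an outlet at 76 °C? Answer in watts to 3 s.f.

20.9 W

ρ = 2.50 μΩ·cm = 2.50×10^-8 Ω·m
A = π(d/2)² = π(1.5100e-03 m)² = 7.163e-06 m²
R₍20₎ = ρL/A = (2.50×10^-8)(9.95)/(7.163e-06) = 0.03473 Ω
R₍76₎ = R₍20₎(1 + αΔT) = 0.03473 × (1 + 0.0038×56) = 0.04212 Ω
P = I²R = (22.3)² × 0.04212 = 20.9 W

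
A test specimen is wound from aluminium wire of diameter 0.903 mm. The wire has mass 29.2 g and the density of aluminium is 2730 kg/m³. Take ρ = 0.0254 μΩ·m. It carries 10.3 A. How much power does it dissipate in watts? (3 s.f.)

ρ = 0.0254 μΩ·m = 2.54×10^-8 Ω·m
A = π(d/2)² = π(4.5150e-04 m)² = 6.4042e-07 m²
L = m/(density·A) = 0.0292/(2730×6.4042e-07) = 16.7 m
R = ρL/A = (2.54×10^-8)(16.7)/(6.4042e-07) = 0.6624 Ω
P = I²R = (10.3)² × 0.6624 = 70.3 W

70.3 W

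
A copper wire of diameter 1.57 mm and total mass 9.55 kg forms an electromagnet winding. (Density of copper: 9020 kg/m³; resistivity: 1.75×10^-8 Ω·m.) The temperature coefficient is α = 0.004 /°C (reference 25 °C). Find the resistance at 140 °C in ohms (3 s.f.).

A = π(d/2)² = π(7.8500e-04 m)² = 1.9359e-06 m²
L = m/(density·A) = 9.55/(9020×1.9359e-06) = 546.9 m
R = ρL/A = (1.75×10^-8)(546.9)/(1.9359e-06) = 4.944 Ω
R(140 °C) = 4.944 × (1 + 0.004×115) = 7.22 Ω

7.22 Ω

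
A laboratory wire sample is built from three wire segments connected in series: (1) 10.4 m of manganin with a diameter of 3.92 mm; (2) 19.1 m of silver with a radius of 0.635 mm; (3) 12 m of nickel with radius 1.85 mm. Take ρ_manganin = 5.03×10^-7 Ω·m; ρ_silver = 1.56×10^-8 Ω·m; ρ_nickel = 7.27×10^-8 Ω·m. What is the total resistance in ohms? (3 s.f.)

Seg 1: A = π(d/2)² = π(1.9600e-03 m)² = 1.207e-05 m²
R_1 = (5.03×10^-7)(10.4)/(1.207e-05) = 0.4335 Ω
Seg 2: A = πr² = π(6.3500e-04 m)² = 1.267e-06 m²
R_2 = (1.56×10^-8)(19.1)/(1.267e-06) = 0.2352 Ω
Seg 3: A = πr² = π(1.8500e-03 m)² = 1.075e-05 m²
R_3 = (7.27×10^-8)(12)/(1.075e-05) = 0.08114 Ω
R_total = R_1 + R_2 + R_3 = 0.750 Ω

0.750 Ω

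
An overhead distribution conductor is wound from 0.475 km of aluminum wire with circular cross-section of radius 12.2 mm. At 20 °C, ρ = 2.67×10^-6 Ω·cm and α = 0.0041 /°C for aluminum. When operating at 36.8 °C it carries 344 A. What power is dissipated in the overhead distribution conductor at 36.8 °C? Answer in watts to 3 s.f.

ρ = 2.67×10^-6 Ω·cm = 2.67×10^-8 Ω·m
A = πr² = π(1.2200e-02 m)² = 4.676e-04 m²
R₍20₎ = ρL/A = (2.67×10^-8)(475)/(4.676e-04) = 0.02712 Ω
R₍36.8₎ = R₍20₎(1 + αΔT) = 0.02712 × (1 + 0.0041×16.8) = 0.02899 Ω
P = I²R = (344)² × 0.02899 = 3430 W

3430 W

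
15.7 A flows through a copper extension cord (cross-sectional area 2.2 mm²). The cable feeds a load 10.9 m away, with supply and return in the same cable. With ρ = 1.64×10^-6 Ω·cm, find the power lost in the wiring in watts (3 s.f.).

40.1 W

ρ = 1.64×10^-6 Ω·cm = 1.64×10^-8 Ω·m
A = 2.2 mm² = 2.200e-06 m²
Total conductor length (both ways) L = 2 × 10.9 = 21.8 m
R = ρL/A = (1.64×10^-8)(21.8)/(2.200e-06) = 0.1625 Ω
P = I²R = (15.7)² × 0.1625 = 40.1 W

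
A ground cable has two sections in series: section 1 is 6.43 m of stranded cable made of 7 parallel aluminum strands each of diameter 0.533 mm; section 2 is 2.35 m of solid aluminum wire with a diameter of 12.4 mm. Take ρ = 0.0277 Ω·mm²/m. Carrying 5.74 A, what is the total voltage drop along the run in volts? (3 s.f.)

ρ = 0.0277 Ω·mm²/m = 2.77×10^-8 Ω·m
Section 1: A_strand = π(2.6650e-04)² = 2.231e-07 m²; R₁ = ρL/(N·A_s) = (2.77×10^-8)(6.43)/(7×2.231e-07) = 0.114 Ω
Section 2: A = π(d/2)² = π(6.2000e-03 m)² = 1.208e-04 m²
R₂ = (2.77×10^-8)(2.35)/(1.208e-04) = 5.390×10^-4 Ω
R = R₁ + R₂ = 0.1146 Ω
V = IR = 5.74 × 0.1146 = 0.658 V

0.658 V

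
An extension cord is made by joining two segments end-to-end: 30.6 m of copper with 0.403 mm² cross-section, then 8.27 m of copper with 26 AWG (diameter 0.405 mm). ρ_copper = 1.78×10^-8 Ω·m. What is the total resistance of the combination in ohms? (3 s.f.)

Segment 1: A = 0.403 mm² = 4.030e-07 m²
R₁ = ρL/A = (1.78×10^-8)(30.6)/(4.030e-07) = 1.352 Ω
Segment 2: A = π(0.405/2 mm)² = π(2.0250e-04 m)² = 1.288e-07 m²
R₂ = (1.78×10^-8)(8.27)/(1.288e-07) = 1.143 Ω
R = R₁ + R₂ = 2.49 Ω

2.49 Ω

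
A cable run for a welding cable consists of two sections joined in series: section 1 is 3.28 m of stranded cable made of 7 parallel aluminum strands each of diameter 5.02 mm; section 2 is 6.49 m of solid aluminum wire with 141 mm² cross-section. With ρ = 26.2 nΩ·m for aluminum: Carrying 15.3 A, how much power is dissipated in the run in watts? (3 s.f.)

0.427 W

ρ = 26.2 nΩ·m = 2.62×10^-8 Ω·m
Section 1: A_strand = π(2.5100e-03)² = 1.979e-05 m²; R₁ = ρL/(N·A_s) = (2.62×10^-8)(3.28)/(7×1.979e-05) = 6.203×10^-4 Ω
Section 2: A = 141 mm² = 1.410e-04 m²
R₂ = (2.62×10^-8)(6.49)/(1.410e-04) = 0.001206 Ω
R = R₁ + R₂ = 0.001826 Ω
P = I²R = (15.3)² × 0.001826 = 0.427 W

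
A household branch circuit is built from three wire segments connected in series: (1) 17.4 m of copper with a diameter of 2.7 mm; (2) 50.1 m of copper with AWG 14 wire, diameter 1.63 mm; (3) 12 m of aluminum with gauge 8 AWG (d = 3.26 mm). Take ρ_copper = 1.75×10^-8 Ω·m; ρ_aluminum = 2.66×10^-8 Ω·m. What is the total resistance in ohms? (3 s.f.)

0.512 Ω

Seg 1: A = π(d/2)² = π(1.3500e-03 m)² = 5.726e-06 m²
R_1 = (1.75×10^-8)(17.4)/(5.726e-06) = 0.05318 Ω
Seg 2: A = π(1.63/2 mm)² = π(8.1500e-04 m)² = 2.087e-06 m²
R_2 = (1.75×10^-8)(50.1)/(2.087e-06) = 0.4202 Ω
Seg 3: A = π(3.26/2 mm)² = π(1.6300e-03 m)² = 8.347e-06 m²
R_3 = (2.66×10^-8)(12)/(8.347e-06) = 0.03824 Ω
R_total = R_1 + R_2 + R_3 = 0.512 Ω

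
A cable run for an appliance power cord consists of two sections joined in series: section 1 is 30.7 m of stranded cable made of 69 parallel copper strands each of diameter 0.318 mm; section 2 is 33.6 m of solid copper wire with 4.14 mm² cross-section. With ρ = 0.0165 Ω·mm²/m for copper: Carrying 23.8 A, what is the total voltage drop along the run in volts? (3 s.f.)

5.39 V

ρ = 0.0165 Ω·mm²/m = 1.65×10^-8 Ω·m
Section 1: A_strand = π(1.5900e-04)² = 7.942e-08 m²; R₁ = ρL/(N·A_s) = (1.65×10^-8)(30.7)/(69×7.942e-08) = 0.09243 Ω
Section 2: A = 4.14 mm² = 4.140e-06 m²
R₂ = (1.65×10^-8)(33.6)/(4.140e-06) = 0.1339 Ω
R = R₁ + R₂ = 0.2263 Ω
V = IR = 23.8 × 0.2263 = 5.39 V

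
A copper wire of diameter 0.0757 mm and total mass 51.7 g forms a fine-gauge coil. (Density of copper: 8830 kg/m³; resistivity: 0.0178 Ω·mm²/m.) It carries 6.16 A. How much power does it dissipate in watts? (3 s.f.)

ρ = 0.0178 Ω·mm²/m = 1.78×10^-8 Ω·m
A = π(d/2)² = π(3.7850e-05 m)² = 4.5007e-09 m²
L = m/(density·A) = 0.0517/(8830×4.5007e-09) = 1301 m
R = ρL/A = (1.78×10^-8)(1301)/(4.5007e-09) = 5145 Ω
P = I²R = (6.16)² × 5145 = 1.95×10^5 W

1.95×10^5 W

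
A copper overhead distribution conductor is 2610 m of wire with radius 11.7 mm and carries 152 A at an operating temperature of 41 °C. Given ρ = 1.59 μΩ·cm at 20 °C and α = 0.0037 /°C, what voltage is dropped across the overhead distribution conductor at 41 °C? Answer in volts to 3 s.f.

15.8 V

ρ = 1.59 μΩ·cm = 1.59×10^-8 Ω·m
A = πr² = π(1.1700e-02 m)² = 4.301e-04 m²
R₍20₎ = ρL/A = (1.59×10^-8)(2610)/(4.301e-04) = 0.0965 Ω
R₍41₎ = R₍20₎(1 + αΔT) = 0.0965 × (1 + 0.0037×21) = 0.104 Ω
V = IR = 152 × 0.104 = 15.8 V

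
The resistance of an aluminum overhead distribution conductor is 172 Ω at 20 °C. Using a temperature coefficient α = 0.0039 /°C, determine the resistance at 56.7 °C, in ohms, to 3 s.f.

197 Ω

ΔT = 56.7 − 20 = 36.7 °C
R = R₀(1 + αΔT) = 172 × (1 + 0.0039×36.7) = 172 × 1.143 = 197 Ω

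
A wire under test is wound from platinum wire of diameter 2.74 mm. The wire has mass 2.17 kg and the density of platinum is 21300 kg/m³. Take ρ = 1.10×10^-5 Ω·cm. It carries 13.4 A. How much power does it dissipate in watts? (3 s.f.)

57.9 W

ρ = 1.10×10^-5 Ω·cm = 1.10×10^-7 Ω·m
A = π(d/2)² = π(1.3700e-03 m)² = 5.8965e-06 m²
L = m/(density·A) = 2.17/(21300×5.8965e-06) = 17.28 m
R = ρL/A = (1.10×10^-7)(17.28)/(5.8965e-06) = 0.3223 Ω
P = I²R = (13.4)² × 0.3223 = 57.9 W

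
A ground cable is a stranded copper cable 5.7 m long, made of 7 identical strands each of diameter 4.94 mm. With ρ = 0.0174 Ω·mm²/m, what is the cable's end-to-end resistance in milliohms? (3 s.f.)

0.739 mΩ

ρ = 0.0174 Ω·mm²/m = 1.74×10^-8 Ω·m
A_strand = π(2.4700e-03 m)² = 1.917e-05 m²
R_strand = ρL/A = (1.74×10^-8)(5.7)/(1.917e-05) = 0.005175 Ω
R_total = R_strand/N = 0.005175/7 = 0.739 mΩ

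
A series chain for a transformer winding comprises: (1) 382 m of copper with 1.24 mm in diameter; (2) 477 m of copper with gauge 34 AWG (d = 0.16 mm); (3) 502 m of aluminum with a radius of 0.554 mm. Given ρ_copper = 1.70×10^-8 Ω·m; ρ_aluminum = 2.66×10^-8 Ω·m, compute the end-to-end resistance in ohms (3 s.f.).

423 Ω

Seg 1: A = π(d/2)² = π(6.2000e-04 m)² = 1.208e-06 m²
R_1 = (1.70×10^-8)(382)/(1.208e-06) = 5.377 Ω
Seg 2: A = π(0.16/2 mm)² = π(8.0000e-05 m)² = 2.011e-08 m²
R_2 = (1.70×10^-8)(477)/(2.011e-08) = 403.3 Ω
Seg 3: A = πr² = π(5.5400e-04 m)² = 9.642e-07 m²
R_3 = (2.66×10^-8)(502)/(9.642e-07) = 13.85 Ω
R_total = R_1 + R_2 + R_3 = 423 Ω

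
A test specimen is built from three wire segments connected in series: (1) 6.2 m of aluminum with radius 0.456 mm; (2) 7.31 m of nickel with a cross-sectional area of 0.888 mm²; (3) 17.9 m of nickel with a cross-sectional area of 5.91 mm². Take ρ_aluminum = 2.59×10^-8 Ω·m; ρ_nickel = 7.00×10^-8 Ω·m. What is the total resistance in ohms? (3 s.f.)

Seg 1: A = πr² = π(4.5600e-04 m)² = 6.533e-07 m²
R_1 = (2.59×10^-8)(6.2)/(6.533e-07) = 0.2458 Ω
Seg 2: A = 0.888 mm² = 8.880e-07 m²
R_2 = (7.00×10^-8)(7.31)/(8.880e-07) = 0.5762 Ω
Seg 3: A = 5.91 mm² = 5.910e-06 m²
R_3 = (7.00×10^-8)(17.9)/(5.910e-06) = 0.212 Ω
R_total = R_1 + R_2 + R_3 = 1.03 Ω

1.03 Ω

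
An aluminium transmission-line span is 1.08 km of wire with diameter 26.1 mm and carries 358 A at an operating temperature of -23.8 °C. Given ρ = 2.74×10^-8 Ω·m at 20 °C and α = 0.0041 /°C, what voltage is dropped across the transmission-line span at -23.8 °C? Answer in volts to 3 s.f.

16.2 V

A = π(d/2)² = π(1.3050e-02 m)² = 5.350e-04 m²
R₍20₎ = ρL/A = (2.74×10^-8)(1080)/(5.350e-04) = 0.05531 Ω
R₍-23.8₎ = R₍20₎(1 + αΔT) = 0.05531 × (1 + 0.0041×-43.8) = 0.04538 Ω
V = IR = 358 × 0.04538 = 16.2 V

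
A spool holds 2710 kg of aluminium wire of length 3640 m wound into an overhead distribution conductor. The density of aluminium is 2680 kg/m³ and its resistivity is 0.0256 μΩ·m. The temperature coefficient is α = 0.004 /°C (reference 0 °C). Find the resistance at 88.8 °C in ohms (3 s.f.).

ρ = 0.0256 μΩ·m = 2.56×10^-8 Ω·m
A = m/(density·L) = 2710/(2680×3640) = 2.7780e-04 m²
R = ρL/A = (2.56×10^-8)(3640)/(2.7780e-04) = 0.3354 Ω
R(88.8 °C) = 0.3354 × (1 + 0.004×88.8) = 0.455 Ω

0.455 Ω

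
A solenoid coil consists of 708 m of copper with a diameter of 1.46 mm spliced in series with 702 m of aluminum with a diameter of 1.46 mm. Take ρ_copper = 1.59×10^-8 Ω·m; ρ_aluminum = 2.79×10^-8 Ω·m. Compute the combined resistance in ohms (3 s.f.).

Segment 1: A = π(d/2)² = π(7.3000e-04 m)² = 1.674e-06 m²
R₁ = ρL/A = (1.59×10^-8)(708)/(1.674e-06) = 6.724 Ω
R₂ = (2.79×10^-8)(702)/(1.674e-06) = 11.7 Ω
R = R₁ + R₂ = 18.4 Ω

18.4 Ω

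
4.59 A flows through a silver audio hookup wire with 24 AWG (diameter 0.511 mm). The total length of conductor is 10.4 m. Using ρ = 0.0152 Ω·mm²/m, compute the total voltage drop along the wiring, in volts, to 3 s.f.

ρ = 0.0152 Ω·mm²/m = 1.52×10^-8 Ω·m
A = π(0.511/2 mm)² = π(2.5550e-04 m)² = 2.051e-07 m²
R = ρL/A = (1.52×10^-8)(10.4)/(2.051e-07) = 0.7708 Ω
V = IR = 4.59 × 0.7708 = 3.54 V

3.54 V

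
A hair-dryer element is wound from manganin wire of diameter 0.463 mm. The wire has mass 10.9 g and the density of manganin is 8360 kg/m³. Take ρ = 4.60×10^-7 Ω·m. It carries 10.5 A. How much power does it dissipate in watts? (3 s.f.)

A = π(d/2)² = π(2.3150e-04 m)² = 1.6837e-07 m²
L = m/(density·A) = 0.0109/(8360×1.6837e-07) = 7.744 m
R = ρL/A = (4.60×10^-7)(7.744)/(1.6837e-07) = 21.16 Ω
P = I²R = (10.5)² × 21.16 = 2330 W

2330 W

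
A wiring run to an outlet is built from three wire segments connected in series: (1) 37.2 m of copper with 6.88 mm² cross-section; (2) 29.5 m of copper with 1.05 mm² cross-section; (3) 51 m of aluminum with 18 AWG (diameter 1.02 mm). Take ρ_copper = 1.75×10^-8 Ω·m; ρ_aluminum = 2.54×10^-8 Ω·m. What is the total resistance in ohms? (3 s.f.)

Seg 1: A = 6.88 mm² = 6.880e-06 m²
R_1 = (1.75×10^-8)(37.2)/(6.880e-06) = 0.09462 Ω
Seg 2: A = 1.05 mm² = 1.050e-06 m²
R_2 = (1.75×10^-8)(29.5)/(1.050e-06) = 0.4917 Ω
Seg 3: A = π(1.02/2 mm)² = π(5.1000e-04 m)² = 8.171e-07 m²
R_3 = (2.54×10^-8)(51)/(8.171e-07) = 1.585 Ω
R_total = R_1 + R_2 + R_3 = 2.17 Ω

2.17 Ω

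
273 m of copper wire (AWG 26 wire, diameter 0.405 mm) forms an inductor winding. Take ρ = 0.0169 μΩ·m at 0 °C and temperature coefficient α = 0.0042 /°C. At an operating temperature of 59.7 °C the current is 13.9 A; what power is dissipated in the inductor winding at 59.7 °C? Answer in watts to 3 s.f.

8650 W

ρ = 0.0169 μΩ·m = 1.69×10^-8 Ω·m
A = π(0.405/2 mm)² = π(2.0250e-04 m)² = 1.288e-07 m²
R₍0₎ = ρL/A = (1.69×10^-8)(273)/(1.288e-07) = 35.81 Ω
R₍59.7₎ = R₍0₎(1 + αΔT) = 35.81 × (1 + 0.0042×59.7) = 44.79 Ω
P = I²R = (13.9)² × 44.79 = 8650 W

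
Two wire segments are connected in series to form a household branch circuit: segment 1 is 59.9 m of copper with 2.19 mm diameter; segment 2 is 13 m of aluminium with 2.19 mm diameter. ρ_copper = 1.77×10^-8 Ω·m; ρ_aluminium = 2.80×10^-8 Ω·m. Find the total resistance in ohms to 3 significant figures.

Segment 1: A = π(d/2)² = π(1.0950e-03 m)² = 3.767e-06 m²
R₁ = ρL/A = (1.77×10^-8)(59.9)/(3.767e-06) = 0.2815 Ω
R₂ = (2.80×10^-8)(13)/(3.767e-06) = 0.09663 Ω
R = R₁ + R₂ = 0.378 Ω

0.378 Ω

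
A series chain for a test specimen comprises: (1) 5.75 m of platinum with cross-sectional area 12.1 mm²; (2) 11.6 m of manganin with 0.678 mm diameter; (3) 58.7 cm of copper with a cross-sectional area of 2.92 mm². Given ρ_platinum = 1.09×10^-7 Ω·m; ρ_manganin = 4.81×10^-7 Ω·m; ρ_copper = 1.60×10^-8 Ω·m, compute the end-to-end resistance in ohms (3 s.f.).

Seg 1: A = 12.1 mm² = 1.210e-05 m²
R_1 = (1.09×10^-7)(5.75)/(1.210e-05) = 0.0518 Ω
Seg 2: A = π(d/2)² = π(3.3900e-04 m)² = 3.610e-07 m²
R_2 = (4.81×10^-7)(11.6)/(3.610e-07) = 15.45 Ω
Seg 3: A = 2.92 mm² = 2.920e-06 m²
R_3 = (1.60×10^-8)(0.587)/(2.920e-06) = 0.003216 Ω
R_total = R_1 + R_2 + R_3 = 15.5 Ω

15.5 Ω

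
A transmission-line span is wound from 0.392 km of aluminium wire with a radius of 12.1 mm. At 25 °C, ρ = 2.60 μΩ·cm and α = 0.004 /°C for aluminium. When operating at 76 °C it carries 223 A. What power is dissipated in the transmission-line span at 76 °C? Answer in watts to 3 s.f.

ρ = 2.60 μΩ·cm = 2.60×10^-8 Ω·m
A = πr² = π(1.2100e-02 m)² = 4.600e-04 m²
R₍25₎ = ρL/A = (2.60×10^-8)(392)/(4.600e-04) = 0.02216 Ω
R₍76₎ = R₍25₎(1 + αΔT) = 0.02216 × (1 + 0.004×51) = 0.02668 Ω
P = I²R = (223)² × 0.02668 = 1330 W

1330 W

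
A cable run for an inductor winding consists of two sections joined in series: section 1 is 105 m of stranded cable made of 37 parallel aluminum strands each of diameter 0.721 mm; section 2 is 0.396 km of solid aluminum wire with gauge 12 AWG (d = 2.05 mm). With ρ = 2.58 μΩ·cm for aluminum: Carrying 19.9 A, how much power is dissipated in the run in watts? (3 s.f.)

ρ = 2.58 μΩ·cm = 2.58×10^-8 Ω·m
Section 1: A_strand = π(3.6050e-04)² = 4.083e-07 m²; R₁ = ρL/(N·A_s) = (2.58×10^-8)(105)/(37×4.083e-07) = 0.1793 Ω
Section 2: A = π(2.05/2 mm)² = π(1.0250e-03 m)² = 3.301e-06 m²
R₂ = (2.58×10^-8)(396)/(3.301e-06) = 3.095 Ω
R = R₁ + R₂ = 3.275 Ω
P = I²R = (19.9)² × 3.275 = 1300 W

1300 W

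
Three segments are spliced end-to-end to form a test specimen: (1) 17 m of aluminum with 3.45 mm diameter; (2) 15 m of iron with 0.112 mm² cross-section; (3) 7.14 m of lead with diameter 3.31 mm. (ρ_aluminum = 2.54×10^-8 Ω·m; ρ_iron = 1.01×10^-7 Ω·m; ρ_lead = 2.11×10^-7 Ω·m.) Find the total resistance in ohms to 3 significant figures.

Seg 1: A = π(d/2)² = π(1.7250e-03 m)² = 9.348e-06 m²
R_1 = (2.54×10^-8)(17)/(9.348e-06) = 0.04619 Ω
Seg 2: A = 0.112 mm² = 1.120e-07 m²
R_2 = (1.01×10^-7)(15)/(1.120e-07) = 13.53 Ω
Seg 3: A = π(d/2)² = π(1.6550e-03 m)² = 8.605e-06 m²
R_3 = (2.11×10^-7)(7.14)/(8.605e-06) = 0.1751 Ω
R_total = R_1 + R_2 + R_3 = 13.7 Ω

13.7 Ω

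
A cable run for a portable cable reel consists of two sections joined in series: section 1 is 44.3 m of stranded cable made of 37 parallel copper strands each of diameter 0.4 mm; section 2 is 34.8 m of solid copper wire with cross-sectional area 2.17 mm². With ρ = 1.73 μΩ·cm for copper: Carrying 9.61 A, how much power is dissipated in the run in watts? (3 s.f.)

ρ = 1.73 μΩ·cm = 1.73×10^-8 Ω·m
Section 1: A_strand = π(2.0000e-04)² = 1.257e-07 m²; R₁ = ρL/(N·A_s) = (1.73×10^-8)(44.3)/(37×1.257e-07) = 0.1648 Ω
Section 2: A = 2.17 mm² = 2.170e-06 m²
R₂ = (1.73×10^-8)(34.8)/(2.170e-06) = 0.2774 Ω
R = R₁ + R₂ = 0.4423 Ω
P = I²R = (9.61)² × 0.4423 = 40.8 W

40.8 W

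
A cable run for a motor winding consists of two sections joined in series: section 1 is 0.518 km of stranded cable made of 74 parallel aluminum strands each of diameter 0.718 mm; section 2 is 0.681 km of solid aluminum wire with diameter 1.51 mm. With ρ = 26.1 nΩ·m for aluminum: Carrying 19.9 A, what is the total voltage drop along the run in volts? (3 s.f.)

ρ = 26.1 nΩ·m = 2.61×10^-8 Ω·m
Section 1: A_strand = π(3.5900e-04)² = 4.049e-07 m²; R₁ = ρL/(N·A_s) = (2.61×10^-8)(518)/(74×4.049e-07) = 0.4512 Ω
Section 2: A = π(d/2)² = π(7.5500e-04 m)² = 1.791e-06 m²
R₂ = (2.61×10^-8)(681)/(1.791e-06) = 9.925 Ω
R = R₁ + R₂ = 10.38 Ω
V = IR = 19.9 × 10.38 = 206 V

206 V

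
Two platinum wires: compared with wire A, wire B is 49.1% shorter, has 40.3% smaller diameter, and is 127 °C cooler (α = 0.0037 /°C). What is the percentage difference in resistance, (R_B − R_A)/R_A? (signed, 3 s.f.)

R ∝ ρL/d² with ρ ∝ (1+αΔT), so R_B/R_A = (1 − 49.1/100) × (1 − 40.3/100)⁻² × (1 − 0.0037×127)
= 0.509 × 2.806 × 0.5301 = 0.7571
(R_B − R_A)/R_A = 0.7571 − 1 = -24.3%

-24.3%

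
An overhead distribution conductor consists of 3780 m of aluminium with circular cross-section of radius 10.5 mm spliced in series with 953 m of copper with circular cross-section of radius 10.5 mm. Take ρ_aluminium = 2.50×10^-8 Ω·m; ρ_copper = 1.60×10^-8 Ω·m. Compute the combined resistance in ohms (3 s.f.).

Segment 1: A = πr² = π(1.0500e-02 m)² = 3.464e-04 m²
R₁ = ρL/A = (2.50×10^-8)(3780)/(3.464e-04) = 0.2728 Ω
R₂ = (1.60×10^-8)(953)/(3.464e-04) = 0.04402 Ω
R = R₁ + R₂ = 0.317 Ω

0.317 Ω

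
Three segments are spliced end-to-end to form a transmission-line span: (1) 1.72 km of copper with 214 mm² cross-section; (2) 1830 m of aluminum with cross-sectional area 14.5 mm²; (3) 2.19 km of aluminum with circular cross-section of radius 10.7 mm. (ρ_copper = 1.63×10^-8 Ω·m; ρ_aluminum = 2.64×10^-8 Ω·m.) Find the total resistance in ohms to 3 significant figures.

Seg 1: A = 214 mm² = 2.140e-04 m²
R_1 = (1.63×10^-8)(1720)/(2.140e-04) = 0.131 Ω
Seg 2: A = 14.5 mm² = 1.450e-05 m²
R_2 = (2.64×10^-8)(1830)/(1.450e-05) = 3.332 Ω
Seg 3: A = πr² = π(1.0700e-02 m)² = 3.597e-04 m²
R_3 = (2.64×10^-8)(2190)/(3.597e-04) = 0.1607 Ω
R_total = R_1 + R_2 + R_3 = 3.62 Ω

3.62 Ω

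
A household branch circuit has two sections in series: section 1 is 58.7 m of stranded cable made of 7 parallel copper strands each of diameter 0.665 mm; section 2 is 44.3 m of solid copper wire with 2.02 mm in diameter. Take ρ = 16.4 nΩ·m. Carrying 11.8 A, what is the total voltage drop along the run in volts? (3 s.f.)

7.35 V

ρ = 16.4 nΩ·m = 1.64×10^-8 Ω·m
Section 1: A_strand = π(3.3250e-04)² = 3.473e-07 m²; R₁ = ρL/(N·A_s) = (1.64×10^-8)(58.7)/(7×3.473e-07) = 0.396 Ω
Section 2: A = π(d/2)² = π(1.0100e-03 m)² = 3.205e-06 m²
R₂ = (1.64×10^-8)(44.3)/(3.205e-06) = 0.2267 Ω
R = R₁ + R₂ = 0.6227 Ω
V = IR = 11.8 × 0.6227 = 7.35 V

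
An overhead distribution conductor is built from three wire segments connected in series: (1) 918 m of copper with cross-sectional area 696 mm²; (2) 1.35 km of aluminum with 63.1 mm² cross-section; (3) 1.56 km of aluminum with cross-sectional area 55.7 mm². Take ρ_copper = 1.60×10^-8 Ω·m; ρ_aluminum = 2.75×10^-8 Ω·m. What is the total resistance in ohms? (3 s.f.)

1.38 Ω

Seg 1: A = 696 mm² = 6.960e-04 m²
R_1 = (1.60×10^-8)(918)/(6.960e-04) = 0.0211 Ω
Seg 2: A = 63.1 mm² = 6.310e-05 m²
R_2 = (2.75×10^-8)(1350)/(6.310e-05) = 0.5884 Ω
Seg 3: A = 55.7 mm² = 5.570e-05 m²
R_3 = (2.75×10^-8)(1560)/(5.570e-05) = 0.7702 Ω
R_total = R_1 + R_2 + R_3 = 1.38 Ω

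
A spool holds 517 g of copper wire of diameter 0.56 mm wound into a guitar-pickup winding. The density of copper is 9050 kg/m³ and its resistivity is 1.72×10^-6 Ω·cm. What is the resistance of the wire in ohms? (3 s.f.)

16.2 Ω

ρ = 1.72×10^-6 Ω·cm = 1.72×10^-8 Ω·m
A = π(d/2)² = π(2.8000e-04 m)² = 2.4630e-07 m²
L = m/(density·A) = 0.517/(9050×2.4630e-07) = 231.9 m
R = ρL/A = (1.72×10^-8)(231.9)/(2.4630e-07) = 16.2 Ω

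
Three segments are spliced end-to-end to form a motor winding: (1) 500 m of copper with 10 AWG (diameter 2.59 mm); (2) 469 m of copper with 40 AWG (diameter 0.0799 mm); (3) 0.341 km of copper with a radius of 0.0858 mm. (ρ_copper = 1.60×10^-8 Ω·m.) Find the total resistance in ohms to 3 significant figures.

1730 Ω

Seg 1: A = π(2.59/2 mm)² = π(1.2950e-03 m)² = 5.269e-06 m²
R_1 = (1.60×10^-8)(500)/(5.269e-06) = 1.518 Ω
Seg 2: A = π(0.0799/2 mm)² = π(3.9950e-05 m)² = 5.014e-09 m²
R_2 = (1.60×10^-8)(469)/(5.014e-09) = 1497 Ω
Seg 3: A = πr² = π(8.5800e-05 m)² = 2.313e-08 m²
R_3 = (1.60×10^-8)(341)/(2.313e-08) = 235.9 Ω
R_total = R_1 + R_2 + R_3 = 1730 Ω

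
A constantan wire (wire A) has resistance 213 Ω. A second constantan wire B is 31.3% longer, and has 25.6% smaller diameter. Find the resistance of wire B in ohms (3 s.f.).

R ∝ L/d², so R_B/R_A = (1 + 31.3/100) × (1 − 25.6/100)⁻²
= 1.313 × 1.807 = 2.372
R_B = 2.372 × 213 = 505 Ω

505 Ω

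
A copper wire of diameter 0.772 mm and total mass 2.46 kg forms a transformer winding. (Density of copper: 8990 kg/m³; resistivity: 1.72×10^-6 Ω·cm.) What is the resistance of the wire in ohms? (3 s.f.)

21.5 Ω

ρ = 1.72×10^-6 Ω·cm = 1.72×10^-8 Ω·m
A = π(d/2)² = π(3.8600e-04 m)² = 4.6808e-07 m²
L = m/(density·A) = 2.46/(8990×4.6808e-07) = 584.6 m
R = ρL/A = (1.72×10^-8)(584.6)/(4.6808e-07) = 21.5 Ω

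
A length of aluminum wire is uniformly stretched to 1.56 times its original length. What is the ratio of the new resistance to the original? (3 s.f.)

Volume constant ⇒ A' = A/k with k = 1.56. R' = ρ(kL)/(A/k) = k²R.
Factor = 2.43

2.43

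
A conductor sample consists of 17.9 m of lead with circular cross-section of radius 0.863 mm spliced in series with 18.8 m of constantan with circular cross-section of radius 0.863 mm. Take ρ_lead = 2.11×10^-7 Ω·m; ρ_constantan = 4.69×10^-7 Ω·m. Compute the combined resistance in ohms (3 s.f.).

5.38 Ω

Segment 1: A = πr² = π(8.6300e-04 m)² = 2.340e-06 m²
R₁ = ρL/A = (2.11×10^-7)(17.9)/(2.340e-06) = 1.614 Ω
R₂ = (4.69×10^-7)(18.8)/(2.340e-06) = 3.768 Ω
R = R₁ + R₂ = 5.38 Ω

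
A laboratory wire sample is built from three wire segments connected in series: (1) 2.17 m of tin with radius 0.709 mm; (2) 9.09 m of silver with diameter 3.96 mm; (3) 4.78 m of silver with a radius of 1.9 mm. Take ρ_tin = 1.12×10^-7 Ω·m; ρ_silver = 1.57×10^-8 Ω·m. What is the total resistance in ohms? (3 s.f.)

0.172 Ω

Seg 1: A = πr² = π(7.0900e-04 m)² = 1.579e-06 m²
R_1 = (1.12×10^-7)(2.17)/(1.579e-06) = 0.1539 Ω
Seg 2: A = π(d/2)² = π(1.9800e-03 m)² = 1.232e-05 m²
R_2 = (1.57×10^-8)(9.09)/(1.232e-05) = 0.01159 Ω
Seg 3: A = πr² = π(1.9000e-03 m)² = 1.134e-05 m²
R_3 = (1.57×10^-8)(4.78)/(1.134e-05) = 0.006617 Ω
R_total = R_1 + R_2 + R_3 = 0.172 Ω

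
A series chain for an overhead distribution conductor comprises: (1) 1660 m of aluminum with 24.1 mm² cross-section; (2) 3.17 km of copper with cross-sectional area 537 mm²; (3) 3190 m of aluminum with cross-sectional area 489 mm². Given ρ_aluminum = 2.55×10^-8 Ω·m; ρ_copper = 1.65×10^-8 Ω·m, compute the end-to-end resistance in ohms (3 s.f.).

2.02 Ω

Seg 1: A = 24.1 mm² = 2.410e-05 m²
R_1 = (2.55×10^-8)(1660)/(2.410e-05) = 1.756 Ω
Seg 2: A = 537 mm² = 5.370e-04 m²
R_2 = (1.65×10^-8)(3170)/(5.370e-04) = 0.0974 Ω
Seg 3: A = 489 mm² = 4.890e-04 m²
R_3 = (2.55×10^-8)(3190)/(4.890e-04) = 0.1663 Ω
R_total = R_1 + R_2 + R_3 = 2.02 Ω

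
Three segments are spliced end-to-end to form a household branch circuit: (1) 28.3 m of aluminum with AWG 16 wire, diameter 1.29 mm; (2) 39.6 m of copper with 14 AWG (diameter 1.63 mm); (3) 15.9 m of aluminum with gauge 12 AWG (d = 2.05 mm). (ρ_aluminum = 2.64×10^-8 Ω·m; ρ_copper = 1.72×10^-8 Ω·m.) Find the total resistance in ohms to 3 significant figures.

1.03 Ω

Seg 1: A = π(1.29/2 mm)² = π(6.4500e-04 m)² = 1.307e-06 m²
R_1 = (2.64×10^-8)(28.3)/(1.307e-06) = 0.5716 Ω
Seg 2: A = π(1.63/2 mm)² = π(8.1500e-04 m)² = 2.087e-06 m²
R_2 = (1.72×10^-8)(39.6)/(2.087e-06) = 0.3264 Ω
Seg 3: A = π(2.05/2 mm)² = π(1.0250e-03 m)² = 3.301e-06 m²
R_3 = (2.64×10^-8)(15.9)/(3.301e-06) = 0.1272 Ω
R_total = R_1 + R_2 + R_3 = 1.03 Ω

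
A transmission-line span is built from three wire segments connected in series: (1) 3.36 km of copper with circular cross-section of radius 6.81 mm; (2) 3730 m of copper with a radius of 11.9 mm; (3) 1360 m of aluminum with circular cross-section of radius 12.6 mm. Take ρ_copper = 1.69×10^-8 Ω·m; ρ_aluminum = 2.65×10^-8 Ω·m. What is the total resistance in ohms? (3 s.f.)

Seg 1: A = πr² = π(6.8100e-03 m)² = 1.457e-04 m²
R_1 = (1.69×10^-8)(3360)/(1.457e-04) = 0.3897 Ω
Seg 2: A = πr² = π(1.1900e-02 m)² = 4.449e-04 m²
R_2 = (1.69×10^-8)(3730)/(4.449e-04) = 0.1417 Ω
Seg 3: A = πr² = π(1.2600e-02 m)² = 4.988e-04 m²
R_3 = (2.65×10^-8)(1360)/(4.988e-04) = 0.07226 Ω
R_total = R_1 + R_2 + R_3 = 0.604 Ω

0.604 Ω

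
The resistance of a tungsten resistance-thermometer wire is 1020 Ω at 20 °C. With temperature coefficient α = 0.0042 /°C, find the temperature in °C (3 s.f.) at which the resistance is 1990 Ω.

246 °C

R = R₀(1 + α(T − T₀)) ⇒ T = T₀ + (R/R₀ − 1)/α
T = 20 + (1990/1020 − 1)/0.0042 = 20 + (0.951)/0.0042 = 246 °C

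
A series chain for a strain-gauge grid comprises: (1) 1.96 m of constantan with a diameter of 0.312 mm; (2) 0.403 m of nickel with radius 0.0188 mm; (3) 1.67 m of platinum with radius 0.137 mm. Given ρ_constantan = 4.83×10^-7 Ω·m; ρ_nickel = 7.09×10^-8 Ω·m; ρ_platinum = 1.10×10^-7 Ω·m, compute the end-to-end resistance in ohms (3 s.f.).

41.2 Ω

Seg 1: A = π(d/2)² = π(1.5600e-04 m)² = 7.645e-08 m²
R_1 = (4.83×10^-7)(1.96)/(7.645e-08) = 12.38 Ω
Seg 2: A = πr² = π(1.8800e-05 m)² = 1.110e-09 m²
R_2 = (7.09×10^-8)(0.403)/(1.110e-09) = 25.73 Ω
Seg 3: A = πr² = π(1.3700e-04 m)² = 5.896e-08 m²
R_3 = (1.10×10^-7)(1.67)/(5.896e-08) = 3.115 Ω
R_total = R_1 + R_2 + R_3 = 41.2 Ω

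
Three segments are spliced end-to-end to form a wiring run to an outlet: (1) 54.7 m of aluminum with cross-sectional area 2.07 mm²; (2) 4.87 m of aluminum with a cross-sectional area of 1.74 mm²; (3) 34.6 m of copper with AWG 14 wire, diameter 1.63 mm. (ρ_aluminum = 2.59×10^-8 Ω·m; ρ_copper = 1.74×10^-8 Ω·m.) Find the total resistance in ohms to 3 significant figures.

Seg 1: A = 2.07 mm² = 2.070e-06 m²
R_1 = (2.59×10^-8)(54.7)/(2.070e-06) = 0.6844 Ω
Seg 2: A = 1.74 mm² = 1.740e-06 m²
R_2 = (2.59×10^-8)(4.87)/(1.740e-06) = 0.07249 Ω
Seg 3: A = π(1.63/2 mm)² = π(8.1500e-04 m)² = 2.087e-06 m²
R_3 = (1.74×10^-8)(34.6)/(2.087e-06) = 0.2885 Ω
R_total = R_1 + R_2 + R_3 = 1.05 Ω

1.05 Ω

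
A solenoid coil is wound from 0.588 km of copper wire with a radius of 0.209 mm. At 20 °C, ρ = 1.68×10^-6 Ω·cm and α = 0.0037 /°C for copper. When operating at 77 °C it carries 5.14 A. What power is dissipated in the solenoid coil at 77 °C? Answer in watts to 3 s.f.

ρ = 1.68×10^-6 Ω·cm = 1.68×10^-8 Ω·m
A = πr² = π(2.0900e-04 m)² = 1.372e-07 m²
R₍20₎ = ρL/A = (1.68×10^-8)(588)/(1.372e-07) = 71.99 Ω
R₍77₎ = R₍20₎(1 + αΔT) = 71.99 × (1 + 0.0037×57) = 87.17 Ω
P = I²R = (5.14)² × 87.17 = 2300 W

2300 W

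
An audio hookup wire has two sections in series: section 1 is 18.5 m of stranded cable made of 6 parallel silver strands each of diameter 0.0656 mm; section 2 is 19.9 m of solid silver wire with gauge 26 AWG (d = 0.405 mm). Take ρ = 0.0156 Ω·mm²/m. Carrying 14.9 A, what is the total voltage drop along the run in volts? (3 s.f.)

ρ = 0.0156 Ω·mm²/m = 1.56×10^-8 Ω·m
Section 1: A_strand = π(3.2800e-05)² = 3.380e-09 m²; R₁ = ρL/(N·A_s) = (1.56×10^-8)(18.5)/(6×3.380e-09) = 14.23 Ω
Section 2: A = π(0.405/2 mm)² = π(2.0250e-04 m)² = 1.288e-07 m²
R₂ = (1.56×10^-8)(19.9)/(1.288e-07) = 2.41 Ω
R = R₁ + R₂ = 16.64 Ω
V = IR = 14.9 × 16.64 = 248 V

248 V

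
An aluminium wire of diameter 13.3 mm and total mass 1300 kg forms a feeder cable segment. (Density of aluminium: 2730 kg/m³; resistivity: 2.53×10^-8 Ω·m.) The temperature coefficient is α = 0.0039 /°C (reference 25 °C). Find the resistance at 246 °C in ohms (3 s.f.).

1.16 Ω

A = π(d/2)² = π(6.6500e-03 m)² = 1.3893e-04 m²
L = m/(density·A) = 1300/(2730×1.3893e-04) = 3428 m
R = ρL/A = (2.53×10^-8)(3428)/(1.3893e-04) = 0.6242 Ω
R(246 °C) = 0.6242 × (1 + 0.0039×221) = 1.16 Ω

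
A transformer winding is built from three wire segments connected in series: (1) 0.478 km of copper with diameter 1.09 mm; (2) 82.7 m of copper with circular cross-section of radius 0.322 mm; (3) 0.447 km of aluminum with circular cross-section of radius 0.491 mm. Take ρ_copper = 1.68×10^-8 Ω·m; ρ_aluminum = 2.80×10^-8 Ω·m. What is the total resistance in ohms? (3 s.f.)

29.4 Ω

Seg 1: A = π(d/2)² = π(5.4500e-04 m)² = 9.331e-07 m²
R_1 = (1.68×10^-8)(478)/(9.331e-07) = 8.606 Ω
Seg 2: A = πr² = π(3.2200e-04 m)² = 3.257e-07 m²
R_2 = (1.68×10^-8)(82.7)/(3.257e-07) = 4.265 Ω
Seg 3: A = πr² = π(4.9100e-04 m)² = 7.574e-07 m²
R_3 = (2.80×10^-8)(447)/(7.574e-07) = 16.53 Ω
R_total = R_1 + R_2 + R_3 = 29.4 Ω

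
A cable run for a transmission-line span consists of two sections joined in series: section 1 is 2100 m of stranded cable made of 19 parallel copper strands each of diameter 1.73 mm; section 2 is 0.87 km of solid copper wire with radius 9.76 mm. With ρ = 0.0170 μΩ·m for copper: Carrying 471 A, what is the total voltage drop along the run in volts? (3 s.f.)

400 V

ρ = 0.0170 μΩ·m = 1.70×10^-8 Ω·m
Section 1: A_strand = π(8.6500e-04)² = 2.351e-06 m²; R₁ = ρL/(N·A_s) = (1.70×10^-8)(2100)/(19×2.351e-06) = 0.7993 Ω
Section 2: A = πr² = π(9.7600e-03 m)² = 2.993e-04 m²
R₂ = (1.70×10^-8)(870)/(2.993e-04) = 0.04942 Ω
R = R₁ + R₂ = 0.8488 Ω
V = IR = 471 × 0.8488 = 400 V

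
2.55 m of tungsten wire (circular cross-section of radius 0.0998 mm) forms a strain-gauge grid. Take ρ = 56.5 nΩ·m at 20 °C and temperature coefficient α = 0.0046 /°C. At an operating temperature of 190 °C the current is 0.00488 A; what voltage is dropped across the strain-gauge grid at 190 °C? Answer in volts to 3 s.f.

0.0400 V

ρ = 56.5 nΩ·m = 5.65×10^-8 Ω·m
A = πr² = π(9.9800e-05 m)² = 3.129e-08 m²
R₍20₎ = ρL/A = (5.65×10^-8)(2.55)/(3.129e-08) = 4.604 Ω
R₍190₎ = R₍20₎(1 + αΔT) = 4.604 × (1 + 0.0046×170) = 8.205 Ω
V = IR = 0.00488 × 8.205 = 0.0400 V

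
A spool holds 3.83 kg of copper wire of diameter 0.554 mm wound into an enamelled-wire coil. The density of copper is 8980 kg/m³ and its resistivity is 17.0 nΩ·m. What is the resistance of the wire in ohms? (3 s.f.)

ρ = 17.0 nΩ·m = 1.70×10^-8 Ω·m
A = π(d/2)² = π(2.7700e-04 m)² = 2.4105e-07 m²
L = m/(density·A) = 3.83/(8980×2.4105e-07) = 1769 m
R = ρL/A = (1.70×10^-8)(1769)/(2.4105e-07) = 125 Ω

125 Ω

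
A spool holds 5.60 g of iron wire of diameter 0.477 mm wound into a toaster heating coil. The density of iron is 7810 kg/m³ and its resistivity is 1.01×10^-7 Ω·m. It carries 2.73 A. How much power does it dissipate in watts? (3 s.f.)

16.9 W

A = π(d/2)² = π(2.3850e-04 m)² = 1.7870e-07 m²
L = m/(density·A) = 0.0056/(7810×1.7870e-07) = 4.012 m
R = ρL/A = (1.01×10^-7)(4.012)/(1.7870e-07) = 2.268 Ω
P = I²R = (2.73)² × 2.268 = 16.9 W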